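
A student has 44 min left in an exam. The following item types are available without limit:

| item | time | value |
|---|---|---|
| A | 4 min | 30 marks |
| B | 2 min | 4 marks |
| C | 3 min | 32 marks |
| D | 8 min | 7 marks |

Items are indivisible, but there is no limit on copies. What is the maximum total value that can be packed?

452 marks

Best value-per-unit is C at 32/3; filling with it alone gives 14×32 = 448.
Optimal mix: 1×B + 14×C → time 44, value 452.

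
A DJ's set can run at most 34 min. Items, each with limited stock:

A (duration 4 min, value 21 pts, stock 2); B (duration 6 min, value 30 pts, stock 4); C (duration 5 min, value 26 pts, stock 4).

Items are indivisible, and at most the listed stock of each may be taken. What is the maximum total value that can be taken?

Best selections within duration 34 and stock limits:
- 2×A + 1×B + 4×C: duration 34, value 176
- 4×B + 2×C: duration 34, value 172
- 3×B + 3×C: duration 33, value 168
- 1×A + 4×B + 1×C: duration 33, value 167
Best: 176 pts.

176 pts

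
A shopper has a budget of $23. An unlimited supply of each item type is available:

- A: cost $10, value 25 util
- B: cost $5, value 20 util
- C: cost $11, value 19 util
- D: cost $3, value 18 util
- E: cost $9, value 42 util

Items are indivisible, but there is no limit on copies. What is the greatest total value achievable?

Best value-per-unit is D at 18/3; filling with it alone gives 7×18 = 126.
Optimal mix: 1×B + 6×D → cost 23, value 128.

128 util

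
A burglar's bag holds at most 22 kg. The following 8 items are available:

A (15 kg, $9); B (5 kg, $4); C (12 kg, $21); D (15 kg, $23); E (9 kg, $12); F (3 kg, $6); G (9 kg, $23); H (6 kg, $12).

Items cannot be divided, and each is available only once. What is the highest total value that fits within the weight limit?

$44

Check high-value combinations within 22 kg:
- C+G: weight 12+9=21, value 21+23=44
- F+G+H: weight 3+9+6=18, value 6+23+12=41
- E+F+G: weight 9+3+9=21, value 12+6+23=41
Best: $44.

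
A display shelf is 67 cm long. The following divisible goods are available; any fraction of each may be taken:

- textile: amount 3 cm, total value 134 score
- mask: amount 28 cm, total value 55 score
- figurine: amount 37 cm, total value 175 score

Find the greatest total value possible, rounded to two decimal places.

Take in order of value per unit:
- textile (134/3 per unit): all 3 → value 134, running total 134.00
- figurine (175/37 per unit): all 37 → value 175, running total 309.00
- mask (55/28 per unit): 27 of 28 → value 27×55/28 = 53.0357, running total 362.04
Total 362.04.

362.04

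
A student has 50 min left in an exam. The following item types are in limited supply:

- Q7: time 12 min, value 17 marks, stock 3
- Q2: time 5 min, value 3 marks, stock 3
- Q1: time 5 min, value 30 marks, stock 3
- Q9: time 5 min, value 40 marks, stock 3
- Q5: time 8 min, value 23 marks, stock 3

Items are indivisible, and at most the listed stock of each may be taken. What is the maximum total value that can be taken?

Top feasible selections:
- 3×Q1 + 3×Q9 + 2×Q5: time 46, value 256
- 1×Q7 + 3×Q1 + 3×Q9 + 1×Q5: time 50, value 250
- 2×Q1 + 3×Q9 + 3×Q5: time 49, value 249
- 2×Q2 + 3×Q1 + 3×Q9 + 1×Q5: time 48, value 239
Best: 256 marks.

256 marks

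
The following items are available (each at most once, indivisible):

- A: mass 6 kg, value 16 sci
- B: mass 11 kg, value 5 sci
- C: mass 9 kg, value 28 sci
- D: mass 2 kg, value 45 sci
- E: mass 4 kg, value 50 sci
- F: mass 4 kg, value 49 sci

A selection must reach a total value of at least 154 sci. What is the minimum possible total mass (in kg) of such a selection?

Subsets with value ≥ 154, sorted by total mass:
- A+D+E+F: mass 16, value 160
- C+D+E+F: mass 19, value 172
Minimum mass: 16 kg.

16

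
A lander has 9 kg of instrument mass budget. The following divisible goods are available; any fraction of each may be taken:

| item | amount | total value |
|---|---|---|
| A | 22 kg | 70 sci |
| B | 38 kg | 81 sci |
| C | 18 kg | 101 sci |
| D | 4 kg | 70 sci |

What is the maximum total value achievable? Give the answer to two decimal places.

Take in order of value per unit:
- D (70/4 per unit): all 4 → value 70, running total 70.00
- C (101/18 per unit): 5 of 18 → value 5×101/18 = 28.0556, running total 98.06
Total 98.06.

98.06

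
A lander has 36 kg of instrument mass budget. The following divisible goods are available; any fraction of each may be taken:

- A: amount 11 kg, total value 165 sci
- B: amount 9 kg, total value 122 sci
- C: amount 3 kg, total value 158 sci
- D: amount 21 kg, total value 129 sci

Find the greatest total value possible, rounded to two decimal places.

524.86

Take in order of value per unit:
- C (158/3 per unit): all 3 → value 158, running total 158.00
- A (165/11 per unit): all 11 → value 165, running total 323.00
- B (122/9 per unit): all 9 → value 122, running total 445.00
- D (129/21 per unit): 13 of 21 → value 13×129/21 = 79.8571, running total 524.86
Total 524.86.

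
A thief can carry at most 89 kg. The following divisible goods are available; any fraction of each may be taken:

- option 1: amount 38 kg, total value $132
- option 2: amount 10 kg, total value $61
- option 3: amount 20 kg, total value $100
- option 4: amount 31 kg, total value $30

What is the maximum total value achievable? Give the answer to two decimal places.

313.32

Take in order of value per unit:
- option 2 (61/10 per unit): all 10 → value 61, running total 61.00
- option 3 (100/20 per unit): all 20 → value 100, running total 161.00
- option 1 (132/38 per unit): all 38 → value 132, running total 293.00
- option 4 (30/31 per unit): 21 of 31 → value 21×30/31 = 20.3226, running total 313.32
Total 313.32.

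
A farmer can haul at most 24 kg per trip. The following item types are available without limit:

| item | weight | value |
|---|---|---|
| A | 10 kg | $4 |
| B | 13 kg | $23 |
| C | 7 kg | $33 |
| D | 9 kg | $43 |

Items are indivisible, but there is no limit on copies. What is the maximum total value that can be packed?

$109

Best value-per-unit is D at 43/9; filling with it alone gives 2×43 = 86.
Optimal mix: 2×C + 1×D → weight 23, value 109.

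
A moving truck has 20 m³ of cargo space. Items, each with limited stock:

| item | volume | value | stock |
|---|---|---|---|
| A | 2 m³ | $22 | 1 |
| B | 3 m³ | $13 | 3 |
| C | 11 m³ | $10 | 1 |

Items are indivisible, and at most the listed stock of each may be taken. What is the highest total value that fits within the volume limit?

$61

Best selections within volume 20 and stock limits:
- 1×A + 3×B: volume 11, value 61
- 1×A + 2×B + 1×C: volume 19, value 58
- 3×B + 1×C: volume 20, value 49
Best: $61.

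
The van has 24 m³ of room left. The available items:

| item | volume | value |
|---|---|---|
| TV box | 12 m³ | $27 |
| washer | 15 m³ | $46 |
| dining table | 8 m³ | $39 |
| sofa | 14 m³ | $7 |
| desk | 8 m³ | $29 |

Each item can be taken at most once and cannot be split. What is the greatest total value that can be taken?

Check high-value combinations within 24 m³:
- washer+dining table: volume 15+8=23, value 46+39=85
- washer+desk: volume 15+8=23, value 46+29=75
- dining table+desk: volume 8+8=16, value 39+29=68
- TV box+dining table: volume 12+8=20, value 27+39=66
Best: $85.

$85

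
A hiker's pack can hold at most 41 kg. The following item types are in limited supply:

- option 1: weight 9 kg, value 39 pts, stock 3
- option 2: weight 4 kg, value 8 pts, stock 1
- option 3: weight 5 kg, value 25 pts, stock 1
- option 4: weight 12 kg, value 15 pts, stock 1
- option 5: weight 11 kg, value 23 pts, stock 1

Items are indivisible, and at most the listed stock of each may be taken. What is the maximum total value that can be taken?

150 pts

Top feasible selections:
- 3×option 1 + 1×option 2 + 1×option 3: weight 36, value 150
- 3×option 1 + 1×option 3: weight 32, value 142
- 3×option 1 + 1×option 5: weight 38, value 140
- 2×option 1 + 1×option 2 + 1×option 3 + 1×option 5: weight 38, value 134
Best: 150 pts.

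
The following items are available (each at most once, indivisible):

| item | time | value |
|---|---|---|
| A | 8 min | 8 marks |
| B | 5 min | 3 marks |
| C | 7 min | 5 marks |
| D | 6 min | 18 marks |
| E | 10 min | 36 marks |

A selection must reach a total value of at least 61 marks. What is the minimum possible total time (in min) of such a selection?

Subsets with value ≥ 61, sorted by total time:
- A+D+E: time 24, value 62
- B+C+D+E: time 28, value 62
Minimum time: 24 min.

24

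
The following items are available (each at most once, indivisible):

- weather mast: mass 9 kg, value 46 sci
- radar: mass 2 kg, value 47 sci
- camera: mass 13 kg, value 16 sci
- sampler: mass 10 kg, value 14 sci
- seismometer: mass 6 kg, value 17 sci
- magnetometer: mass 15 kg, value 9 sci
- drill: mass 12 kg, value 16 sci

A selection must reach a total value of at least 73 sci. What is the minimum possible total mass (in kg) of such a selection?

11

Subsets with value ≥ 73, sorted by total mass:
- weather mast+radar: mass 11, value 93
- weather mast+radar+seismometer: mass 17, value 110
Minimum mass: 11 kg.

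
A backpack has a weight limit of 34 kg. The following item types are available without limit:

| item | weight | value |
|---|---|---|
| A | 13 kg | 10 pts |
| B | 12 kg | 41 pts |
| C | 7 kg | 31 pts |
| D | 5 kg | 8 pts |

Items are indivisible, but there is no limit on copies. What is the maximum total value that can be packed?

134 pts

Best value-per-unit is C at 31/7; filling with it alone gives 4×31 = 124.
Optimal mix: 1×B + 3×C → weight 33, value 134.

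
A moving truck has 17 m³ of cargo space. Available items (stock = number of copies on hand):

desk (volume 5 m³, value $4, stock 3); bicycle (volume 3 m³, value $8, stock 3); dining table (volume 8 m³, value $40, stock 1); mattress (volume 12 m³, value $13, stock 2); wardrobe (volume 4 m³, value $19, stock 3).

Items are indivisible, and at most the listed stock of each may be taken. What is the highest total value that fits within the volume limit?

$78

Top feasible selections:
- 1×dining table + 2×wardrobe: volume 16, value 78
- 1×bicycle + 1×dining table + 1×wardrobe: volume 15, value 67
- 1×bicycle + 3×wardrobe: volume 15, value 65
- 3×bicycle + 1×dining table: volume 17, value 64
Best: $78.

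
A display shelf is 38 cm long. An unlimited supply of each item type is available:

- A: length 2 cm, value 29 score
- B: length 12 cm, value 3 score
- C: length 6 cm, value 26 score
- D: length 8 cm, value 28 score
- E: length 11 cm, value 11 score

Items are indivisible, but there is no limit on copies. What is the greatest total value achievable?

Best value-per-unit is A at 29/2, and filling with it alone uses length 19×2=38. No mix of the others beats 19×29 = 551.

551 score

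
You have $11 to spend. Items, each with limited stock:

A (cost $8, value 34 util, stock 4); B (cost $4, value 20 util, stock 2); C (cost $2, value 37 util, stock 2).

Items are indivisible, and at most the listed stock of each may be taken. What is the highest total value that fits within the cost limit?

94 util

Best selections within cost 11 and stock limits:
- 1×B + 2×C: cost 8, value 94
- 2×B + 1×C: cost 10, value 77
- 2×C: cost 4, value 74
- 1×A + 1×C: cost 10, value 71
Best: 94 util.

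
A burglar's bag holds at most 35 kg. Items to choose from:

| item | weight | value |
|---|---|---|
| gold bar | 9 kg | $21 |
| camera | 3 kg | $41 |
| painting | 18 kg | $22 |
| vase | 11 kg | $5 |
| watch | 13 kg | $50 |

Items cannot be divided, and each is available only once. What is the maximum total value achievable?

$113

Check high-value combinations within 35 kg:
- camera+painting+watch: weight 3+18+13=34, value 41+22+50=113
- gold bar+camera+watch: weight 9+3+13=25, value 21+41+50=112
- camera+vase+watch: weight 3+11+13=27, value 41+5+50=96
Best: $113.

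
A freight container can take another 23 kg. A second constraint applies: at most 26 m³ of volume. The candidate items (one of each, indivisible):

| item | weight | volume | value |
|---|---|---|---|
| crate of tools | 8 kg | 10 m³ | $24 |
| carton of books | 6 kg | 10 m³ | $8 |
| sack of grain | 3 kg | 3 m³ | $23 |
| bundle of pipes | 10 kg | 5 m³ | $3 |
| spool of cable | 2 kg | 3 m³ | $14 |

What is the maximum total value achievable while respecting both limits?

Feasible sets respecting both limits:
- crate of tools+carton of books+sack of grain+spool of cable: weight 19, volume 26, value 69
- crate of tools+sack of grain+bundle of pipes+spool of cable: weight 23, volume 21, value 64
- crate of tools+sack of grain+spool of cable: weight 13, volume 16, value 61
- crate of tools+carton of books+sack of grain: weight 17, volume 23, value 55
Best: $69.

$69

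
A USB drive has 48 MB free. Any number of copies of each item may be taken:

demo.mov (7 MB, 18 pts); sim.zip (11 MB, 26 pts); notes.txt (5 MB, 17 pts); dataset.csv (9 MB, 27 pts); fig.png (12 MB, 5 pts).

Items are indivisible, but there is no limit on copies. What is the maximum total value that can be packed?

156 pts

Best value-per-unit is notes.txt at 17/5; filling with it alone gives 9×17 = 153.
Optimal mix: 6×notes.txt + 2×dataset.csv → size 48, value 156.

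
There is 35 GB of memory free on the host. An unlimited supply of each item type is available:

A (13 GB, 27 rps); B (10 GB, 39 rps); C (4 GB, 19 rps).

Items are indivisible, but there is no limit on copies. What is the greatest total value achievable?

Best value-per-unit is C at 19/4; filling with it alone gives 8×19 = 152.
Optimal mix: 1×B + 6×C → memory 34, value 153.

153 rps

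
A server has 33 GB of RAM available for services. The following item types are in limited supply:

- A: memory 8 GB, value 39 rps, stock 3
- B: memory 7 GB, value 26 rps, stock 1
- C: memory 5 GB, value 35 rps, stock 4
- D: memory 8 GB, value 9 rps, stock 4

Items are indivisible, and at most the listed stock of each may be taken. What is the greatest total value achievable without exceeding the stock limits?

183 rps

Top feasible selections:
- 2×A + 3×C: memory 31, value 183
- 1×A + 4×C: memory 28, value 179
- 2×A + 1×B + 2×C: memory 33, value 174
- 1×A + 1×B + 3×C: memory 30, value 170
Best: 183 rps.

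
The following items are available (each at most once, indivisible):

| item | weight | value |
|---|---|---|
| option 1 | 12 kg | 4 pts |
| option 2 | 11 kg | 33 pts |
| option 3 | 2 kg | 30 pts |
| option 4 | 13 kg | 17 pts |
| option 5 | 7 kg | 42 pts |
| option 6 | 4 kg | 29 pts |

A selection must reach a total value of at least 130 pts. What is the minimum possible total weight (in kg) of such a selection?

24

Subsets with value ≥ 130, sorted by total weight:
- option 2+option 3+option 5+option 6: weight 24, value 134
- option 1+option 2+option 3+option 5+option 6: weight 36, value 138
Minimum weight: 24 kg.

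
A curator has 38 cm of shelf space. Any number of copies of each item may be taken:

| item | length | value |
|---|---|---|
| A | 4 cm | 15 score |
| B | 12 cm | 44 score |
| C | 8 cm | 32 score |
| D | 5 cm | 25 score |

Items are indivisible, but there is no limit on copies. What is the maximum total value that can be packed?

Best value-per-unit is D at 25/5; filling with it alone gives 7×25 = 175.
Optimal mix: 1×C + 6×D → length 38, value 182.

182 score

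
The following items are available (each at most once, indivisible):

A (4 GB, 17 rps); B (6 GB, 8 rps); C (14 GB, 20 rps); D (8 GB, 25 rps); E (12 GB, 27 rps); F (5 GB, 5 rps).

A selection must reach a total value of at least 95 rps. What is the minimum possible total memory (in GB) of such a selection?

Subsets with value ≥ 95, sorted by total memory:
- A+B+C+D+E: memory 44, value 97
- A+B+C+D+E+F: memory 49, value 102
Minimum memory: 44 GB.

44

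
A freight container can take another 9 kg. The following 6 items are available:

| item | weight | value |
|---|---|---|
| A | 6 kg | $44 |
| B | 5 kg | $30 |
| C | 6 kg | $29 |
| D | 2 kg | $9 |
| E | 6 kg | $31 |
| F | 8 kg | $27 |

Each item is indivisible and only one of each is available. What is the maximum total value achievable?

$53

This is a 0/1 knapsack; check combinations near the capacity.
- A+D: weight 6+2=8, value 44+9=53
- A: weight 6, value 44
- D+E: weight 2+6=8, value 9+31=40
- B+D: weight 5+2=7, value 30+9=39
- C+D: weight 6+2=8, value 29+9=38
Best: $53.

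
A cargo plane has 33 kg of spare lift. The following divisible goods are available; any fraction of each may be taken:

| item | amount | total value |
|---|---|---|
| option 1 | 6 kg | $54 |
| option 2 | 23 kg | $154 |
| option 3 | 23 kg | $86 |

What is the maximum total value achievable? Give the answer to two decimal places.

Take in order of value per unit:
- option 1 (54/6 per unit): all 6 → value 54, running total 54.00
- option 2 (154/23 per unit): all 23 → value 154, running total 208.00
- option 3 (86/23 per unit): 4 of 23 → value 4×86/23 = 14.9565, running total 222.96
Total 222.96.

222.96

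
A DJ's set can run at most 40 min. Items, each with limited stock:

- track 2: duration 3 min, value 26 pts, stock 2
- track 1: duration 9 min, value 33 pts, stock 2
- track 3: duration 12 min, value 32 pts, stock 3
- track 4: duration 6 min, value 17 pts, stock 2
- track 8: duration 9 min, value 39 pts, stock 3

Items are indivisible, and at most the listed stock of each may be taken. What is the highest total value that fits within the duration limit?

186 pts

Top feasible selections:
- 2×track 2 + 1×track 4 + 3×track 8: duration 39, value 186
- 2×track 2 + 1×track 1 + 1×track 4 + 2×track 8: duration 39, value 180
- 1×track 2 + 1×track 1 + 3×track 8: duration 39, value 176
- 2×track 2 + 2×track 1 + 1×track 4 + 1×track 8: duration 39, value 174
Best: 186 pts.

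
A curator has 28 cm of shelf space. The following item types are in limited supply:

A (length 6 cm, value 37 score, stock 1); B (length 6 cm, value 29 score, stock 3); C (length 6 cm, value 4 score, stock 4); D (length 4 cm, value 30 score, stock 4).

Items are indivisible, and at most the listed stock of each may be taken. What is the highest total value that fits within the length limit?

186 score

Best selections within length 28 and stock limits:
- 1×A + 1×B + 4×D: length 28, value 186
- 2×B + 4×D: length 28, value 178
- 1×A + 1×C + 4×D: length 28, value 161
Best: 186 score.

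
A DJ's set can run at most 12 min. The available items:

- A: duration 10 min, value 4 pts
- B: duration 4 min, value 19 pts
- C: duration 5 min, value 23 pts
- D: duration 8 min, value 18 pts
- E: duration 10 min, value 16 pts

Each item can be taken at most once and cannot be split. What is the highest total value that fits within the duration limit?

42 pts

Check high-value combinations within 12 min:
- B+C: duration 4+5=9, value 19+23=42
- B+D: duration 4+8=12, value 19+18=37
- C: duration 5, value 23
Best: 42 pts.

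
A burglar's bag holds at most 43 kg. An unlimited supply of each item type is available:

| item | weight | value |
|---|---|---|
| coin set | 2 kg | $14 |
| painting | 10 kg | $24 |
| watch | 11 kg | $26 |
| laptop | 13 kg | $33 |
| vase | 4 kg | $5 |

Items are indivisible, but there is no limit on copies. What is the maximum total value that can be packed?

Best value-per-unit is coin set at 14/2, and filling with it alone uses weight 21×2=42. No mix of the others beats 21×14 = 294.

$294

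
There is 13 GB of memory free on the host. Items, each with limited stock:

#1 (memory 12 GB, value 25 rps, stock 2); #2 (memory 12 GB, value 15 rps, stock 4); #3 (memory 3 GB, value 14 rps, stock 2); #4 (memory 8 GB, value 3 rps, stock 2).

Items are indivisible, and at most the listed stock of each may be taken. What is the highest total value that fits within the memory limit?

Top feasible selections:
- 2×#3: memory 6, value 28
- 1×#1: memory 12, value 25
Best: 28 rps.

28 rps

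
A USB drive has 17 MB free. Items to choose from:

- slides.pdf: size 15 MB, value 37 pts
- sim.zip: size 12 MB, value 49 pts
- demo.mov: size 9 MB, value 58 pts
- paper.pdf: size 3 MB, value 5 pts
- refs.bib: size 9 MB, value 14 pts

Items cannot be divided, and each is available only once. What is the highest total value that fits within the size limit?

This is a 0/1 knapsack; check combinations near the capacity.
- demo.mov+paper.pdf: size 9+3=12, value 58+5=63
- demo.mov: size 9, value 58
- sim.zip+paper.pdf: size 12+3=15, value 49+5=54
Best: 63 pts.

63 pts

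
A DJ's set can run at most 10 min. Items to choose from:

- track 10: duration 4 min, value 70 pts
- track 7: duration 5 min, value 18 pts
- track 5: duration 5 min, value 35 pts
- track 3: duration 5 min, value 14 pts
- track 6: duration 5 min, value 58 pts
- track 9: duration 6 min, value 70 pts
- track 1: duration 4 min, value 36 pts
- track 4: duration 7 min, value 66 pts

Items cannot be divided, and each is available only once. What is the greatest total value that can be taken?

Check high-value combinations within 10 min:
- track 10+track 9: duration 4+6=10, value 70+70=140
- track 10+track 6: duration 4+5=9, value 70+58=128
- track 10+track 1: duration 4+4=8, value 70+36=106
Best: 140 pts.

140 pts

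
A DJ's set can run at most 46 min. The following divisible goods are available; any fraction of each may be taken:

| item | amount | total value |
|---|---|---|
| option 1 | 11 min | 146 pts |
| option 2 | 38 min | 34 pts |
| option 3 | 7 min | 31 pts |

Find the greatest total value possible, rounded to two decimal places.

202.05

Take in order of value per unit:
- option 1 (146/11 per unit): all 11 → value 146, running total 146.00
- option 3 (31/7 per unit): all 7 → value 31, running total 177.00
- option 2 (34/38 per unit): 28 of 38 → value 28×34/38 = 25.0526, running total 202.05
Total 202.05.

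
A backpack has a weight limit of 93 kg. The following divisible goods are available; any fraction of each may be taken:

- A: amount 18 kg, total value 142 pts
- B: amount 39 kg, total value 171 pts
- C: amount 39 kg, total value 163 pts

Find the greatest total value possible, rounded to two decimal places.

Take in order of value per unit:
- A (142/18 per unit): all 18 → value 142, running total 142.00
- B (171/39 per unit): all 39 → value 171, running total 313.00
- C (163/39 per unit): 36 of 39 → value 36×163/39 = 150.4615, running total 463.46
Total 463.46.

463.46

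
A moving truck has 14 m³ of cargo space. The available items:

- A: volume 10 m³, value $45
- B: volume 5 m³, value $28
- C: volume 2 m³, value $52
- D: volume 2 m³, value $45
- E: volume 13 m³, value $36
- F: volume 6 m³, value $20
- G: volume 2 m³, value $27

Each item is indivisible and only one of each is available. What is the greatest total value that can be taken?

$152

Check high-value combinations within 14 m³:
- B+C+D+G: volume 5+2+2+2=11, value 28+52+45+27=152
- C+D+F+G: volume 2+2+6+2=12, value 52+45+20+27=144
- A+C+D: volume 10+2+2=14, value 45+52+45=142
- B+C+D: volume 5+2+2=9, value 28+52+45=125
- C+D+G: volume 2+2+2=6, value 52+45+27=124
Best: $152.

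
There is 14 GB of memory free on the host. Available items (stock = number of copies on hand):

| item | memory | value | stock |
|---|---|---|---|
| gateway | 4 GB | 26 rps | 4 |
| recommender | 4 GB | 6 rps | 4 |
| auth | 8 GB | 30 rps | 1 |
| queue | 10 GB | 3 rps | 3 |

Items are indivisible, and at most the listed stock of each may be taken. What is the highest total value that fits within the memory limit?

Best selections within memory 14 and stock limits:
- 3×gateway: memory 12, value 78
- 2×gateway + 1×recommender: memory 12, value 58
- 1×gateway + 1×auth: memory 12, value 56
Best: 78 rps.

78 rps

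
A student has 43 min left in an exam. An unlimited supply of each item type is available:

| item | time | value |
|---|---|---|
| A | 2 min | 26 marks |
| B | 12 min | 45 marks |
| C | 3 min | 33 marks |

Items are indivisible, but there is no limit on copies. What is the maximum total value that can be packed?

553 marks

Best value-per-unit is A at 26/2; filling with it alone gives 21×26 = 546.
Optimal mix: 20×A + 1×C → time 43, value 553.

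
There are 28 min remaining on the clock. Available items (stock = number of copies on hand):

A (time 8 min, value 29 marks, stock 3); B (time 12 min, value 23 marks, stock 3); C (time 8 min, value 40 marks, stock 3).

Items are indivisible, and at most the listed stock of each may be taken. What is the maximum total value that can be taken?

120 marks

Top feasible selections:
- 3×C: time 24, value 120
- 1×A + 2×C: time 24, value 109
- 1×B + 2×C: time 28, value 103
Best: 120 marks.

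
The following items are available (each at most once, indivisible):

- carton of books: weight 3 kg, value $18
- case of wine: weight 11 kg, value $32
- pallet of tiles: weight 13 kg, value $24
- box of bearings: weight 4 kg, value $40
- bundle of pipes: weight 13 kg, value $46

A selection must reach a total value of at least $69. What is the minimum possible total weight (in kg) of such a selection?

Subsets with value ≥ 69, sorted by total weight:
- case of wine+box of bearings: weight 15, value 72
- box of bearings+bundle of pipes: weight 17, value 86
- carton of books+case of wine+box of bearings: weight 18, value 90
- carton of books+box of bearings+bundle of pipes: weight 20, value 104
Minimum weight: 15 kg.

15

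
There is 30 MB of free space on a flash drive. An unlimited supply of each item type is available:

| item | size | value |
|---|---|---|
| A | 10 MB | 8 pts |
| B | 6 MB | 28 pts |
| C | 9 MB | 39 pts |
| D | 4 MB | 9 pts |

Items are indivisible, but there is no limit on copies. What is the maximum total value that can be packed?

140 pts

Best value-per-unit is B at 28/6, and filling with it alone uses size 5×6=30. No mix of the others beats 5×28 = 140.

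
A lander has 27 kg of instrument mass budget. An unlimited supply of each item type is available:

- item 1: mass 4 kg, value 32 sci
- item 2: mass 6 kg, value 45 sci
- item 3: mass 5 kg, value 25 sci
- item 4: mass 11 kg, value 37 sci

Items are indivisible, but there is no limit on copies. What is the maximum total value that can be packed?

205 sci

Best value-per-unit is item 1 at 32/4; filling with it alone gives 6×32 = 192.
Optimal mix: 5×item 1 + 1×item 2 → mass 26, value 205.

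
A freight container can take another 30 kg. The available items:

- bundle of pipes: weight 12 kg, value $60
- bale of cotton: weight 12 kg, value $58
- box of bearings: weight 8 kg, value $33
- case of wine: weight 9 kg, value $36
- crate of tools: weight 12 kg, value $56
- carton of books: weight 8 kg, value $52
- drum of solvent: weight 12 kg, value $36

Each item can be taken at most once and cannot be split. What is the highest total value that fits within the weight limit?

$148

This is a 0/1 knapsack; check combinations near the capacity.
- bundle of pipes+case of wine+carton of books: weight 12+9+8=29, value 60+36+52=148
- bale of cotton+case of wine+carton of books: weight 12+9+8=29, value 58+36+52=146
- bundle of pipes+box of bearings+carton of books: weight 12+8+8=28, value 60+33+52=145
- case of wine+crate of tools+carton of books: weight 9+12+8=29, value 36+56+52=144
Best: $148.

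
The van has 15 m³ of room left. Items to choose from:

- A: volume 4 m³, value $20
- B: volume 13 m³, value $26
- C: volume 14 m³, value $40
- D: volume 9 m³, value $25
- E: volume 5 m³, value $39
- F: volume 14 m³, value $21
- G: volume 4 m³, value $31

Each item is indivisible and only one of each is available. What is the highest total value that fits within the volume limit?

$90

Check high-value combinations within 15 m³:
- A+E+G: volume 4+5+4=13, value 20+39+31=90
- E+G: volume 5+4=9, value 39+31=70
- D+E: volume 9+5=14, value 25+39=64
Best: $90.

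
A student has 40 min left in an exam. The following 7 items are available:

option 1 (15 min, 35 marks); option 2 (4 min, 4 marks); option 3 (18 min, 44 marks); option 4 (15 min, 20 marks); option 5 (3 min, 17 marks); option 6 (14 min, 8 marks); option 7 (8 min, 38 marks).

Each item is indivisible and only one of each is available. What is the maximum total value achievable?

103 marks

This is a 0/1 knapsack; check combinations near the capacity.
- option 2+option 3+option 5+option 7: time 4+18+3+8=33, value 4+44+17+38=103
- option 1+option 2+option 3+option 5: time 15+4+18+3=40, value 35+4+44+17=100
- option 3+option 5+option 7: time 18+3+8=29, value 44+17+38=99
- option 1+option 5+option 6+option 7: time 15+3+14+8=40, value 35+17+8+38=98
- option 1+option 3+option 5: time 15+18+3=36, value 35+44+17=96
Best: 103 marks.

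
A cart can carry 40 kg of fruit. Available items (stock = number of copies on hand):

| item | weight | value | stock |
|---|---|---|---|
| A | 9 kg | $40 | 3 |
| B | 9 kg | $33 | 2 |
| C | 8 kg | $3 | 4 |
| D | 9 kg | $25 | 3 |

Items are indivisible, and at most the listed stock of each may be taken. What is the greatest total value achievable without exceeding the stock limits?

$153

Best selections within weight 40 and stock limits:
- 3×A + 1×B: weight 36, value 153
- 2×A + 2×B: weight 36, value 146
- 3×A + 1×D: weight 36, value 145
Best: $153.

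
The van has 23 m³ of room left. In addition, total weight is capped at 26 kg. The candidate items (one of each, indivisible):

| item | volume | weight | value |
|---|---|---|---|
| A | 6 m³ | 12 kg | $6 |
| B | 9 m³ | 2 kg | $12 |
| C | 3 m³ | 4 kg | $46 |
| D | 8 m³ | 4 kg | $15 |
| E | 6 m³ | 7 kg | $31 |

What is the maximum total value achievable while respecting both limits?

$92

Feasible sets respecting both limits:
- C+D+E: volume 17, weight 15, value 92
- B+C+E: volume 18, weight 13, value 89
- A+C+E: volume 15, weight 23, value 83
Best: $92.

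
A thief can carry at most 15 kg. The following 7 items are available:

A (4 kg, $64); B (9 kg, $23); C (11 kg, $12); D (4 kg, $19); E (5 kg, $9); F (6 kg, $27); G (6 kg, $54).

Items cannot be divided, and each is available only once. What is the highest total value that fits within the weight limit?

$137

Check high-value combinations within 15 kg:
- A+D+G: weight 4+4+6=14, value 64+19+54=137
- A+E+G: weight 4+5+6=15, value 64+9+54=127
- A+G: weight 4+6=10, value 64+54=118
- A+D+F: weight 4+4+6=14, value 64+19+27=110
Best: $137.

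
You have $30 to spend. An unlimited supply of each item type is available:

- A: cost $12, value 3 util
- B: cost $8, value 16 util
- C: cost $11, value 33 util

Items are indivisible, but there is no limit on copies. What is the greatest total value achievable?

82 util

Best value-per-unit is C at 33/11; filling with it alone gives 2×33 = 66.
Optimal mix: 1×B + 2×C → cost 30, value 82.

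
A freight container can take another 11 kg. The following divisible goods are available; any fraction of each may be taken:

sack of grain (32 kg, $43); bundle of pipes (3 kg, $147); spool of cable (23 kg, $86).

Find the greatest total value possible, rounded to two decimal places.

Take in order of value per unit:
- bundle of pipes (147/3 per unit): all 3 → value 147, running total 147.00
- spool of cable (86/23 per unit): 8 of 23 → value 8×86/23 = 29.9130, running total 176.91
Total 176.91.

176.91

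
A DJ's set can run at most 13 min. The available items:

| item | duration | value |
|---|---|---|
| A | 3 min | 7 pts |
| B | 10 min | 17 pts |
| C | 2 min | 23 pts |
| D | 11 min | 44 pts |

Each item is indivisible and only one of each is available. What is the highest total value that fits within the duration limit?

67 pts

Check high-value combinations within 13 min:
- C+D: duration 2+11=13, value 23+44=67
- D: duration 11, value 44
- B+C: duration 10+2=12, value 17+23=40
Best: 67 pts.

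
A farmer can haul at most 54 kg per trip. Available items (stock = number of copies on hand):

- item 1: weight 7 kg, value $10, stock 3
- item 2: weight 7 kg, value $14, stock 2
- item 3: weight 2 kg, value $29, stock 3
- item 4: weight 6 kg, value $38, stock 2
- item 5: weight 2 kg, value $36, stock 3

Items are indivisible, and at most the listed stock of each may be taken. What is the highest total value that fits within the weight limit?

$319

Best selections within weight 54 and stock limits:
- 2×item 1 + 2×item 2 + 3×item 3 + 2×item 4 + 3×item 5: weight 52, value 319
- 3×item 1 + 1×item 2 + 3×item 3 + 2×item 4 + 3×item 5: weight 52, value 315
- 1×item 1 + 2×item 2 + 3×item 3 + 2×item 4 + 3×item 5: weight 45, value 309
- 2×item 1 + 1×item 2 + 3×item 3 + 2×item 4 + 3×item 5: weight 45, value 305
Best: $319.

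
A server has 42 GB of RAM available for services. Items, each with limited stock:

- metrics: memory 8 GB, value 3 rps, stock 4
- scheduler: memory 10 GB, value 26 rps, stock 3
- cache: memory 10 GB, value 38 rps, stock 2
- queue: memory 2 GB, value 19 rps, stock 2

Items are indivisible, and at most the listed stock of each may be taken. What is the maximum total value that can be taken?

147 rps

Top feasible selections:
- 2×scheduler + 2×cache + 1×queue: memory 42, value 147
- 1×metrics + 1×scheduler + 2×cache + 2×queue: memory 42, value 143
- 1×scheduler + 2×cache + 2×queue: memory 34, value 140
- 3×scheduler + 1×cache + 1×queue: memory 42, value 135
Best: 147 rps.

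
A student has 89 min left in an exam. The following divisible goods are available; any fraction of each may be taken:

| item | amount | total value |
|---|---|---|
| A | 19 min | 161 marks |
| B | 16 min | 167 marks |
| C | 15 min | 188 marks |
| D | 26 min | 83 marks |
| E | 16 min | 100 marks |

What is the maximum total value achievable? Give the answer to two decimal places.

Take in order of value per unit:
- C (188/15 per unit): all 15 → value 188, running total 188.00
- B (167/16 per unit): all 16 → value 167, running total 355.00
- A (161/19 per unit): all 19 → value 161, running total 516.00
- E (100/16 per unit): all 16 → value 100, running total 616.00
- D (83/26 per unit): 23 of 26 → value 23×83/26 = 73.4231, running total 689.42
Total 689.42.

689.42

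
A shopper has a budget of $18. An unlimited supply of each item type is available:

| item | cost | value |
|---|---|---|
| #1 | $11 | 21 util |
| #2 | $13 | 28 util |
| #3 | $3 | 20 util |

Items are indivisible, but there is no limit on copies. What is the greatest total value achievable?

Best value-per-unit is #3 at 20/3, and filling with it alone uses cost 6×3=18. No mix of the others beats 6×20 = 120.

120 util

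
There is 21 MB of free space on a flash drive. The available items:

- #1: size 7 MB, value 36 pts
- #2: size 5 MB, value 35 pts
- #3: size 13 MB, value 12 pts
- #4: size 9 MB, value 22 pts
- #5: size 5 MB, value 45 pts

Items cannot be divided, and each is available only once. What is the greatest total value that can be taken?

116 pts

Check high-value combinations within 21 MB:
- #1+#2+#5: size 7+5+5=17, value 36+35+45=116
- #1+#4+#5: size 7+9+5=21, value 36+22+45=103
- #2+#4+#5: size 5+9+5=19, value 35+22+45=102
- #1+#2+#4: size 7+5+9=21, value 36+35+22=93
Best: 116 pts.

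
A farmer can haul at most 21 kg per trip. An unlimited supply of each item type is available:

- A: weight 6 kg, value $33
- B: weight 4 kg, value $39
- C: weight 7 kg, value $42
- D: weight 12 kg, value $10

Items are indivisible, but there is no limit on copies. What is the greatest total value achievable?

$195

Best value-per-unit is B at 39/4, and filling with it alone uses weight 5×4=20. No mix of the others beats 5×39 = 195.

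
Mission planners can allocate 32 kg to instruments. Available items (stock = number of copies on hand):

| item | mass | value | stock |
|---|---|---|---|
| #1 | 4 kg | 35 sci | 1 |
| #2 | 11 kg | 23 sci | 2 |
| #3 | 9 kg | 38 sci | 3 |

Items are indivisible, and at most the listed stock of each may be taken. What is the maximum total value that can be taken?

Top feasible selections:
- 1×#1 + 3×#3: mass 31, value 149
- 3×#3: mass 27, value 114
- 1×#1 + 2×#3: mass 22, value 111
Best: 149 sci.

149 sci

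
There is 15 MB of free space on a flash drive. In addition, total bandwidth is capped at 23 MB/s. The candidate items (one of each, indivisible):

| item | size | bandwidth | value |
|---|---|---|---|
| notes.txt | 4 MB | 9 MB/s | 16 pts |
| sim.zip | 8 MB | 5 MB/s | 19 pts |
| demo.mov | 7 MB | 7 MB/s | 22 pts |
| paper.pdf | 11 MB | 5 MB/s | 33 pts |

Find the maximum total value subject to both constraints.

Feasible sets respecting both limits:
- notes.txt+paper.pdf: size 15, bandwidth 14, value 49
- sim.zip+demo.mov: size 15, bandwidth 12, value 41
- notes.txt+demo.mov: size 11, bandwidth 16, value 38
Best: 49 pts.

49 pts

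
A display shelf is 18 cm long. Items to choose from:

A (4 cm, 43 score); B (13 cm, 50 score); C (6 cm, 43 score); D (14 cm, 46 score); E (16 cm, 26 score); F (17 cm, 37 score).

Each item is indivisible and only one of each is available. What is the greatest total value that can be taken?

93 score

This is a 0/1 knapsack; check combinations near the capacity.
- A+B: length 4+13=17, value 43+50=93
- A+D: length 4+14=18, value 43+46=89
- A+C: length 4+6=10, value 43+43=86
- B: length 13, value 50
- D: length 14, value 46
Best: 93 score.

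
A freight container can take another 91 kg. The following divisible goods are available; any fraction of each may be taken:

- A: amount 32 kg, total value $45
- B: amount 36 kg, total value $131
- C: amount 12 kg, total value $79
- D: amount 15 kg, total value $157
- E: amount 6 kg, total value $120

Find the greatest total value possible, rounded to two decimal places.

517.94

Take in order of value per unit:
- E (120/6 per unit): all 6 → value 120, running total 120.00
- D (157/15 per unit): all 15 → value 157, running total 277.00
- C (79/12 per unit): all 12 → value 79, running total 356.00
- B (131/36 per unit): all 36 → value 131, running total 487.00
- A (45/32 per unit): 22 of 32 → value 22×45/32 = 30.9375, running total 517.94
Total 517.94.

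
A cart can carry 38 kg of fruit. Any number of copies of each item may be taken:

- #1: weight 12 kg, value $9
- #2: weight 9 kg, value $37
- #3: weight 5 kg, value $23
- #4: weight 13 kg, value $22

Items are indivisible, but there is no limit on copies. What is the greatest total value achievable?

$166

Best value-per-unit is #3 at 23/5; filling with it alone gives 7×23 = 161.
Optimal mix: 2×#2 + 4×#3 → weight 38, value 166.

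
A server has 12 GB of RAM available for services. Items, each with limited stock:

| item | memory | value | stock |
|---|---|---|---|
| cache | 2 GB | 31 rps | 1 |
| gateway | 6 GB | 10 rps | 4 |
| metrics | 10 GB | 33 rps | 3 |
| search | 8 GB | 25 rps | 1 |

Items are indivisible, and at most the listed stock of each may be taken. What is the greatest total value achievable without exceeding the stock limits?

64 rps

Top feasible selections:
- 1×cache + 1×metrics: memory 12, value 64
- 1×cache + 1×search: memory 10, value 56
- 1×cache + 1×gateway: memory 8, value 41
- 1×metrics: memory 10, value 33
Best: 64 rps.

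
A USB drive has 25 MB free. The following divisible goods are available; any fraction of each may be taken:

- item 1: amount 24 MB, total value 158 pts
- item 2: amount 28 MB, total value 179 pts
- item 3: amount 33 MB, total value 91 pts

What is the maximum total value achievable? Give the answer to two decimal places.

164.39

Take in order of value per unit:
- item 1 (158/24 per unit): all 24 → value 158, running total 158.00
- item 2 (179/28 per unit): 1 of 28 → value 1×179/28 = 6.3929, running total 164.39
Total 164.39.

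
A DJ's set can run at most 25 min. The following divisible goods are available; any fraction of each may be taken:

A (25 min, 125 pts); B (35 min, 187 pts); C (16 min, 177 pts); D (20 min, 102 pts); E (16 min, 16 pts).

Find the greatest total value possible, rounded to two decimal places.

225.09

Take in order of value per unit:
- C (177/16 per unit): all 16 → value 177, running total 177.00
- B (187/35 per unit): 9 of 35 → value 9×187/35 = 48.0857, running total 225.09
Total 225.09.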